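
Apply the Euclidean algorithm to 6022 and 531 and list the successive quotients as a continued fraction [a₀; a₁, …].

[11; 2, 1, 14, 12]

6022 = 11·531 + 181, so a_0 = 11
531 = 2·181 + 169, so a_1 = 2
181 = 1·169 + 12, so a_2 = 1
169 = 14·12 + 1, so a_3 = 14
12 = 12·1 + 0, so a_4 = 12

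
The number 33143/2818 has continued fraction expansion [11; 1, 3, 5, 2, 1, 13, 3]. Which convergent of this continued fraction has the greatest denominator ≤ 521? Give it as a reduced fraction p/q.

a_0 = 11: 11/1  (≤ bound)
a_1 = 1: 12/1  (≤ bound)
a_2 = 3: 47/4  (≤ bound)
a_3 = 5: 247/21  (≤ bound)
a_4 = 2: 541/46  (≤ bound)
a_5 = 1: 788/67  (≤ bound)
a_6 = 13: 10785/917  (> 521, stop)

788/67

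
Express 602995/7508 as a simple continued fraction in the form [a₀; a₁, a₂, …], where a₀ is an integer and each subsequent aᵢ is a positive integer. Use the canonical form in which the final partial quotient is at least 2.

[80; 3, 5, 3, 6, 11, 2]

602995 ÷ 7508 → quotient 80, remainder 2355
7508 ÷ 2355 → quotient 3, remainder 443
2355 ÷ 443 → quotient 5, remainder 140
443 ÷ 140 → quotient 3, remainder 23
140 ÷ 23 → quotient 6, remainder 2
23 ÷ 2 → quotient 11, remainder 1
2 ÷ 1 → quotient 2, remainder 0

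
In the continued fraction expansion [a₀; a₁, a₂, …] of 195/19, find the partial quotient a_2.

1

195 = 10·19 + 5, so a_0 = 10
19 = 3·5 + 4, so a_1 = 3
5 = 1·4 + 1, so a_2 = 1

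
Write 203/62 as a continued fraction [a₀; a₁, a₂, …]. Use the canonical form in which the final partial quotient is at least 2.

Repeatedly divide and take the remainder:
203 ÷ 62 → quotient 3, remainder 17
62 ÷ 17 → quotient 3, remainder 11
17 ÷ 11 → quotient 1, remainder 6
11 ÷ 6 → quotient 1, remainder 5
6 ÷ 5 → quotient 1, remainder 1
5 ÷ 1 → quotient 5, remainder 0

[3; 3, 1, 1, 1, 5]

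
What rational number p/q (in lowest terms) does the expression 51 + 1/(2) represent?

Collapse the nested fraction from the inside out:
Start with 2.
51 + 1/(2/1) = 51 + 1/2 = 103/2

103/2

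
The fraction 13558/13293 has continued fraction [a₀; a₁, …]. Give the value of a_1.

50

13558 = 1·13293 + 265, so a_0 = 1
13293 = 50·265 + 43, so a_1 = 50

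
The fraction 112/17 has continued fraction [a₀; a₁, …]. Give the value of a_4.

3

Apply division with remainder until the remainder is 0:
112 = 6·17 + 10, so a_0 = 6
17 = 1·10 + 7, so a_1 = 1
10 = 1·7 + 3, so a_2 = 1
7 = 2·3 + 1, so a_3 = 2
3 = 3·1 + 0, so a_4 = 3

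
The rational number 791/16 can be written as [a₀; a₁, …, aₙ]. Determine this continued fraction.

791 = 49·16 + 7, so a_0 = 49
16 = 2·7 + 2, so a_1 = 2
7 = 3·2 + 1, so a_2 = 3
2 = 2·1 + 0, so a_3 = 2

[49; 2, 3, 2]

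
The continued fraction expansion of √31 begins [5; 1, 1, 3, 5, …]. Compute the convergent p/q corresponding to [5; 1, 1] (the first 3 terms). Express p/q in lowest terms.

11/2

Use the convergent recurrence hₖ = aₖ·hₖ₋₁ + hₖ₋₂ (and likewise for the denominators kₖ):
a_0 = 5: 5/1
a_1 = 1: 6/1
a_2 = 1: 11/2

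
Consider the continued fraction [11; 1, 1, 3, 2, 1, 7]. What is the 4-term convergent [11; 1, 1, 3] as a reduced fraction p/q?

81/7

Work from the innermost term outward:
Start with 3.
1 + 1/(3/1) = 1 + 1/3 = 4/3
1 + 1/(4/3) = 1 + 3/4 = 7/4
11 + 1/(7/4) = 11 + 4/7 = 81/7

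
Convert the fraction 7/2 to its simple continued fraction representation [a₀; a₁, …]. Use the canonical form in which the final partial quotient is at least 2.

[3; 2]

7 = 3·2 + 1, so a_0 = 3
2 = 2·1 + 0, so a_1 = 2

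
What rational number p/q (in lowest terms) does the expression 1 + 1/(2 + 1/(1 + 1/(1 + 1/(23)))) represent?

165/118

Start with 23.
1 + 1/(23/1) = 1 + 1/23 = 24/23
1 + 1/(24/23) = 1 + 23/24 = 47/24
2 + 1/(47/24) = 2 + 24/47 = 118/47
1 + 1/(118/47) = 1 + 47/118 = 165/118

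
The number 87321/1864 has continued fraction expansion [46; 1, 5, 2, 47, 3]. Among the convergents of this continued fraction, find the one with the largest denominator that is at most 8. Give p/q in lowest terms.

a_0 = 46: 46/1  (≤ bound)
a_1 = 1: 47/1  (≤ bound)
a_2 = 5: 281/6  (≤ bound)
a_3 = 2: 609/13  (> 8, stop)

281/6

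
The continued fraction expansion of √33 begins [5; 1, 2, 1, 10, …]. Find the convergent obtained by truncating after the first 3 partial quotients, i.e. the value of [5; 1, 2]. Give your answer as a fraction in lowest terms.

17/3

Start with 2.
1 + 1/(2/1) = 1 + 1/2 = 3/2
5 + 1/(3/2) = 5 + 2/3 = 17/3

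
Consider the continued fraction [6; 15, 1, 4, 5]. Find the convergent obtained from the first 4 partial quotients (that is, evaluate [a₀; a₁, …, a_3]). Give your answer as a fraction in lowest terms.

Start with 4.
1 + 1/(4/1) = 1 + 1/4 = 5/4
15 + 1/(5/4) = 15 + 4/5 = 79/5
6 + 1/(79/5) = 6 + 5/79 = 479/79

479/79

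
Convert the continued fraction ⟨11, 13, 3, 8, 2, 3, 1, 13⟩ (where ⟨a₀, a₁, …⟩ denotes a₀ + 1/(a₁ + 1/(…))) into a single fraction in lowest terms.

481677/43492

Collapse the nested fraction from the inside out:
Start with 13.
1 + 1/(13/1) = 1 + 1/13 = 14/13
3 + 1/(14/13) = 3 + 13/14 = 55/14
2 + 1/(55/14) = 2 + 14/55 = 124/55
8 + 1/(124/55) = 8 + 55/124 = 1047/124
3 + 1/(1047/124) = 3 + 124/1047 = 3265/1047
13 + 1/(3265/1047) = 13 + 1047/3265 = 43492/3265
11 + 1/(43492/3265) = 11 + 3265/43492 = 481677/43492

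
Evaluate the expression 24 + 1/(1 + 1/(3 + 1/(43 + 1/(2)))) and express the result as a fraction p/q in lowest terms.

Start with 2.
43 + 1/(2/1) = 43 + 1/2 = 87/2
3 + 1/(87/2) = 3 + 2/87 = 263/87
1 + 1/(263/87) = 1 + 87/263 = 350/263
24 + 1/(350/263) = 24 + 263/350 = 8663/350

8663/350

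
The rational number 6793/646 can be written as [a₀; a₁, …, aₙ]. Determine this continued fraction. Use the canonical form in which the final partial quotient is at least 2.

6793 = 10·646 + 333, so a_0 = 10
646 = 1·333 + 313, so a_1 = 1
333 = 1·313 + 20, so a_2 = 1
313 = 15·20 + 13, so a_3 = 15
20 = 1·13 + 7, so a_4 = 1
13 = 1·7 + 6, so a_5 = 1
7 = 1·6 + 1, so a_6 = 1
6 = 6·1 + 0, so a_7 = 6

[10; 1, 1, 15, 1, 1, 1, 6]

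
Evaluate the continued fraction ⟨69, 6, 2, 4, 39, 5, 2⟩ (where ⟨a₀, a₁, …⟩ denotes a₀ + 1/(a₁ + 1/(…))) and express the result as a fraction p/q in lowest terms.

Build up convergents one term at a time:
a_0 = 69: 69/1
a_1 = 6: 415/6
a_2 = 2: 899/13
a_3 = 4: 4011/58
a_4 = 39: 157328/2275
a_5 = 5: 790651/11433
a_6 = 2: 1738630/25141

1738630/25141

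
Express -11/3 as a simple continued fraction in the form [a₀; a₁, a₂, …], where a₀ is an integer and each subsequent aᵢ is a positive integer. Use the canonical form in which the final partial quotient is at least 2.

-11 ÷ 3 → quotient -4, remainder 1
3 ÷ 1 → quotient 3, remainder 0

[-4; 3]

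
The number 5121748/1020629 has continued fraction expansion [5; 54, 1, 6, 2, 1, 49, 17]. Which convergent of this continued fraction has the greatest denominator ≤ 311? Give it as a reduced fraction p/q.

276/55

a_0 = 5: 5/1  (≤ bound)
a_1 = 54: 271/54  (≤ bound)
a_2 = 1: 276/55  (≤ bound)
a_3 = 6: 1927/384  (> 311, stop)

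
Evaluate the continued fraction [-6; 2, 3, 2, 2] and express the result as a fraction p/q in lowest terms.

a_0 = -6: -6/1
a_1 = 2: -11/2
a_2 = 3: -39/7
a_3 = 2: -89/16
a_4 = 2: -217/39

-217/39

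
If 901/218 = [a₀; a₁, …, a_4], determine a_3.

1

901 ÷ 218 → quotient 4, remainder 29
218 ÷ 29 → quotient 7, remainder 15
29 ÷ 15 → quotient 1, remainder 14
15 ÷ 14 → quotient 1, remainder 1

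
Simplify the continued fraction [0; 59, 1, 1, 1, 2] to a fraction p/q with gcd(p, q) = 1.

a_0 = 0: 0/1
a_1 = 59: 1/59
a_2 = 1: 1/60
a_3 = 1: 2/119
a_4 = 1: 3/179
a_5 = 2: 8/477

8/477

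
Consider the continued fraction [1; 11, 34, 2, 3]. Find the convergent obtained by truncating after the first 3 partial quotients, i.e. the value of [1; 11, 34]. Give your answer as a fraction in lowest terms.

a_0 = 1: 1/1
a_1 = 11: 12/11
a_2 = 34: 409/375

409/375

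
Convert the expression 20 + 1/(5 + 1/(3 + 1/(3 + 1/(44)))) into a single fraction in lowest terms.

47403/2348

a_0 = 20: 20/1
a_1 = 5: 101/5
a_2 = 3: 323/16
a_3 = 3: 1070/53
a_4 = 44: 47403/2348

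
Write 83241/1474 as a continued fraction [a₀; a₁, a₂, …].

[56; 2, 8, 1, 2, 2, 11]

83241 = 56·1474 + 697, so a_0 = 56
1474 = 2·697 + 80, so a_1 = 2
697 = 8·80 + 57, so a_2 = 8
80 = 1·57 + 23, so a_3 = 1
57 = 2·23 + 11, so a_4 = 2
23 = 2·11 + 1, so a_5 = 2
11 = 11·1 + 0, so a_6 = 11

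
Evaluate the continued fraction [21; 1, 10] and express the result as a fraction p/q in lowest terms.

a_0 = 21: 21/1
a_1 = 1: 22/1
a_2 = 10: 241/11

241/11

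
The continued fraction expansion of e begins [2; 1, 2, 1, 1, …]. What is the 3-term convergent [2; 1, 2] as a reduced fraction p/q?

8/3

a_0 = 2: 2/1
a_1 = 1: 3/1
a_2 = 2: 8/3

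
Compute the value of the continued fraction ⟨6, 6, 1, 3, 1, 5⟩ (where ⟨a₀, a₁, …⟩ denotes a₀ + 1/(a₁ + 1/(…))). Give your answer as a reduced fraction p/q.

Start with 5.
1 + 1/(5/1) = 1 + 1/5 = 6/5
3 + 1/(6/5) = 3 + 5/6 = 23/6
1 + 1/(23/6) = 1 + 6/23 = 29/23
6 + 1/(29/23) = 6 + 23/29 = 197/29
6 + 1/(197/29) = 6 + 29/197 = 1211/197

1211/197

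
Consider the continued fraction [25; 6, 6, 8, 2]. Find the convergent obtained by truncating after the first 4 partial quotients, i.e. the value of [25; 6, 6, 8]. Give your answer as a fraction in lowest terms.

a_0 = 25: 25/1
a_1 = 6: 151/6
a_2 = 6: 931/37
a_3 = 8: 7599/302

7599/302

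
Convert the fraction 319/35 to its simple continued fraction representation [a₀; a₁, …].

Apply division with remainder until the remainder is 0:
319 ÷ 35 → quotient 9, remainder 4
35 ÷ 4 → quotient 8, remainder 3
4 ÷ 3 → quotient 1, remainder 1
3 ÷ 1 → quotient 3, remainder 0

[9; 8, 1, 3]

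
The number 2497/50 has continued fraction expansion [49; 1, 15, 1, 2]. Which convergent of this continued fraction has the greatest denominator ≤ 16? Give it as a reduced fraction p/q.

799/16

a_0 = 49: 49/1  (≤ bound)
a_1 = 1: 50/1  (≤ bound)
a_2 = 15: 799/16  (≤ bound)
a_3 = 1: 849/17  (> 16, stop)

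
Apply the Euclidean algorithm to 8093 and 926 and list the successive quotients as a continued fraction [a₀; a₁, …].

Repeatedly divide and take the remainder:
8093 = 8·926 + 685, so a_0 = 8
926 = 1·685 + 241, so a_1 = 1
685 = 2·241 + 203, so a_2 = 2
241 = 1·203 + 38, so a_3 = 1
203 = 5·38 + 13, so a_4 = 5
38 = 2·13 + 12, so a_5 = 2
13 = 1·12 + 1, so a_6 = 1
12 = 12·1 + 0, so a_7 = 12

[8; 1, 2, 1, 5, 2, 1, 12]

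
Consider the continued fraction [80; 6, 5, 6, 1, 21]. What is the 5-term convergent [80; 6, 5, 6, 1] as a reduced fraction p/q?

Start with 1.
6 + 1/(1/1) = 6 + 1/1 = 7/1
5 + 1/(7/1) = 5 + 1/7 = 36/7
6 + 1/(36/7) = 6 + 7/36 = 223/36
80 + 1/(223/36) = 80 + 36/223 = 17876/223

17876/223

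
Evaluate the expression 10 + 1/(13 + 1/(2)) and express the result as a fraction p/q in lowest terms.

272/27

Build up convergents one term at a time:
a_0 = 10: 10/1
a_1 = 13: 131/13
a_2 = 2: 272/27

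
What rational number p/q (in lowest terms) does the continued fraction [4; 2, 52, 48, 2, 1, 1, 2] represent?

297005/66071

Collapse the nested fraction from the inside out:
Start with 2.
1 + 1/(2/1) = 1 + 1/2 = 3/2
1 + 1/(3/2) = 1 + 2/3 = 5/3
2 + 1/(5/3) = 2 + 3/5 = 13/5
48 + 1/(13/5) = 48 + 5/13 = 629/13
52 + 1/(629/13) = 52 + 13/629 = 32721/629
2 + 1/(32721/629) = 2 + 629/32721 = 66071/32721
4 + 1/(66071/32721) = 4 + 32721/66071 = 297005/66071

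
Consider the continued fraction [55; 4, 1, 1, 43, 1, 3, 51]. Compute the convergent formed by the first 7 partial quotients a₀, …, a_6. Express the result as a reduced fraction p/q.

88079/1595

a_0 = 55: 55/1
a_1 = 4: 221/4
a_2 = 1: 276/5
a_3 = 1: 497/9
a_4 = 43: 21647/392
a_5 = 1: 22144/401
a_6 = 3: 88079/1595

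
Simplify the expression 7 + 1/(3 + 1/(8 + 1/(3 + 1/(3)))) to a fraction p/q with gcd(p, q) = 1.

a_0 = 7: 7/1
a_1 = 3: 22/3
a_2 = 8: 183/25
a_3 = 3: 571/78
a_4 = 3: 1896/259

1896/259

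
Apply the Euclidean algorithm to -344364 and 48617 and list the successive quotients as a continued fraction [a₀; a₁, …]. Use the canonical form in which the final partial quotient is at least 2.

[-8; 1, 11, 52, 1, 1, 7, 5]

Apply division with remainder until the remainder is 0:
-344364 ÷ 48617 → quotient -8, remainder 44572
48617 ÷ 44572 → quotient 1, remainder 4045
44572 ÷ 4045 → quotient 11, remainder 77
4045 ÷ 77 → quotient 52, remainder 41
77 ÷ 41 → quotient 1, remainder 36
41 ÷ 36 → quotient 1, remainder 5
36 ÷ 5 → quotient 7, remainder 1
5 ÷ 1 → quotient 5, remainder 0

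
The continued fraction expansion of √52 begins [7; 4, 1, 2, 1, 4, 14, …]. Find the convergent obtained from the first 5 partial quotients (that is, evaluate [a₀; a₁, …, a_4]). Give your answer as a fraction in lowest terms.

a_0 = 7: 7/1
a_1 = 4: 29/4
a_2 = 1: 36/5
a_3 = 2: 101/14
a_4 = 1: 137/19

137/19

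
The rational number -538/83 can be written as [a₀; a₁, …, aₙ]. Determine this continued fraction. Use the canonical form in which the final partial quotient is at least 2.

⌊-538/83⌋ = -7, remainder 43
⌊83/43⌋ = 1, remainder 40
⌊43/40⌋ = 1, remainder 3
⌊40/3⌋ = 13, remainder 1
⌊3/1⌋ = 3, remainder 0

[-7; 1, 1, 13, 3]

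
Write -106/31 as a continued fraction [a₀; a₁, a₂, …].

-106 = -4·31 + 18, so a_0 = -4
31 = 1·18 + 13, so a_1 = 1
18 = 1·13 + 5, so a_2 = 1
13 = 2·5 + 3, so a_3 = 2
5 = 1·3 + 2, so a_4 = 1
3 = 1·2 + 1, so a_5 = 1
2 = 2·1 + 0, so a_6 = 2

[-4; 1, 1, 2, 1, 1, 2]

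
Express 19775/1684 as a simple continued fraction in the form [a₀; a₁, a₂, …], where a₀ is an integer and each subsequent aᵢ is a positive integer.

⌊19775/1684⌋ = 11, remainder 1251
⌊1684/1251⌋ = 1, remainder 433
⌊1251/433⌋ = 2, remainder 385
⌊433/385⌋ = 1, remainder 48
⌊385/48⌋ = 8, remainder 1
⌊48/1⌋ = 48, remainder 0

[11; 1, 2, 1, 8, 48]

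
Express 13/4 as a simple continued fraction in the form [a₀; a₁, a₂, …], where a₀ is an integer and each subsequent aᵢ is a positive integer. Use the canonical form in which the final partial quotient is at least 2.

[3; 4]

13 = 3·4 + 1, so a_0 = 3
4 = 4·1 + 0, so a_1 = 4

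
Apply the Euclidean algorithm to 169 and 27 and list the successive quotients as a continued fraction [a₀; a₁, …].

[6; 3, 1, 6]

169 = 6·27 + 7, so a_0 = 6
27 = 3·7 + 6, so a_1 = 3
7 = 1·6 + 1, so a_2 = 1
6 = 6·1 + 0, so a_3 = 6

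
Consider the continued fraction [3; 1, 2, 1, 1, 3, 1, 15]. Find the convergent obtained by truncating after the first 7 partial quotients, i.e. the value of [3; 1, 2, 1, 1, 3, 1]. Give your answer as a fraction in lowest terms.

119/32

Use the convergent recurrence hₖ = aₖ·hₖ₋₁ + hₖ₋₂ (and likewise for the denominators kₖ):
a_0 = 3: 3/1
a_1 = 1: 4/1
a_2 = 2: 11/3
a_3 = 1: 15/4
a_4 = 1: 26/7
a_5 = 3: 93/25
a_6 = 1: 119/32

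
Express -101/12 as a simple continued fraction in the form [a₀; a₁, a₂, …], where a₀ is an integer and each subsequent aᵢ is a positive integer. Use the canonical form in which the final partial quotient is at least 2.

-101 ÷ 12 → quotient -9, remainder 7
12 ÷ 7 → quotient 1, remainder 5
7 ÷ 5 → quotient 1, remainder 2
5 ÷ 2 → quotient 2, remainder 1
2 ÷ 1 → quotient 2, remainder 0

[-9; 1, 1, 2, 2]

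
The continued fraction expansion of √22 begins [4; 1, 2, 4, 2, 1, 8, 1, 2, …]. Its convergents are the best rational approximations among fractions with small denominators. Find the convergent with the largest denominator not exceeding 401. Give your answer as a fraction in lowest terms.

List convergents until the denominator exceeds the bound:
a_0 = 4: 4/1  (≤ bound)
a_1 = 1: 5/1  (≤ bound)
a_2 = 2: 14/3  (≤ bound)
a_3 = 4: 61/13  (≤ bound)
a_4 = 2: 136/29  (≤ bound)
a_5 = 1: 197/42  (≤ bound)
a_6 = 8: 1712/365  (≤ bound)
a_7 = 1: 1909/407  (> 401, stop)

1712/365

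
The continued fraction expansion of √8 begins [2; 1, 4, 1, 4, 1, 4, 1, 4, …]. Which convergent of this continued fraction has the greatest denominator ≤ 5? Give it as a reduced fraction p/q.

14/5

a_0 = 2: 2/1  (≤ bound)
a_1 = 1: 3/1  (≤ bound)
a_2 = 4: 14/5  (≤ bound)
a_3 = 1: 17/6  (> 5, stop)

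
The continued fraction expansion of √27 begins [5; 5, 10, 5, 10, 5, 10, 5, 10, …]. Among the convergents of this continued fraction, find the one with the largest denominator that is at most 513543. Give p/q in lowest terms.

a_0 = 5: 5/1  (≤ bound)
a_1 = 5: 26/5  (≤ bound)
a_2 = 10: 265/51  (≤ bound)
a_3 = 5: 1351/260  (≤ bound)
a_4 = 10: 13775/2651  (≤ bound)
a_5 = 5: 70226/13515  (≤ bound)
a_6 = 10: 716035/137801  (≤ bound)
a_7 = 5: 3650401/702520  (> 513543, stop)

716035/137801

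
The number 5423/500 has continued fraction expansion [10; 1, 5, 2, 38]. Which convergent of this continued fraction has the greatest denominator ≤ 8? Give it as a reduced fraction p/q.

a_0 = 10: 10/1  (≤ bound)
a_1 = 1: 11/1  (≤ bound)
a_2 = 5: 65/6  (≤ bound)
a_3 = 2: 141/13  (> 8, stop)

65/6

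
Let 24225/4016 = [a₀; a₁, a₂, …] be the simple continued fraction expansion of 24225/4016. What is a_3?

1

Apply division with remainder until the remainder is 0:
24225 = 6·4016 + 129, so a_0 = 6
4016 = 31·129 + 17, so a_1 = 31
129 = 7·17 + 10, so a_2 = 7
17 = 1·10 + 7, so a_3 = 1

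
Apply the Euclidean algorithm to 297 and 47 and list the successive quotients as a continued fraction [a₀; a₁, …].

[6; 3, 7, 2]

297 = 6·47 + 15, so a_0 = 6
47 = 3·15 + 2, so a_1 = 3
15 = 7·2 + 1, so a_2 = 7
2 = 2·1 + 0, so a_3 = 2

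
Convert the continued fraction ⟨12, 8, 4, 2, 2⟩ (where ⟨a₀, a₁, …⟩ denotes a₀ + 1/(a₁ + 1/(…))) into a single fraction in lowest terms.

2194/181

Use the convergent recurrence hₖ = aₖ·hₖ₋₁ + hₖ₋₂ (and likewise for the denominators kₖ):
a_0 = 12: 12/1
a_1 = 8: 97/8
a_2 = 4: 400/33
a_3 = 2: 897/74
a_4 = 2: 2194/181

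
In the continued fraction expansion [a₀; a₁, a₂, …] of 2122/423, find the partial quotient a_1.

60

2122 = 5·423 + 7, so a_0 = 5
423 = 60·7 + 3, so a_1 = 60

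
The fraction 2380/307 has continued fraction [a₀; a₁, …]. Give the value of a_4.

Apply division with remainder until the remainder is 0:
2380 ÷ 307 → quotient 7, remainder 231
307 ÷ 231 → quotient 1, remainder 76
231 ÷ 76 → quotient 3, remainder 3
76 ÷ 3 → quotient 25, remainder 1
3 ÷ 1 → quotient 3, remainder 0

3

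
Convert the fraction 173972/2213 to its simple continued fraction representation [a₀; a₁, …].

Apply division with remainder until the remainder is 0:
173972 ÷ 2213 → quotient 78, remainder 1358
2213 ÷ 1358 → quotient 1, remainder 855
1358 ÷ 855 → quotient 1, remainder 503
855 ÷ 503 → quotient 1, remainder 352
503 ÷ 352 → quotient 1, remainder 151
352 ÷ 151 → quotient 2, remainder 50
151 ÷ 50 → quotient 3, remainder 1
50 ÷ 1 → quotient 50, remainder 0

[78; 1, 1, 1, 1, 2, 3, 50]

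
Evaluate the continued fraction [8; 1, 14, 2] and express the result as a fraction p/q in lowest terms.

Compute successive convergents:
a_0 = 8: 8/1
a_1 = 1: 9/1
a_2 = 14: 134/15
a_3 = 2: 277/31

277/31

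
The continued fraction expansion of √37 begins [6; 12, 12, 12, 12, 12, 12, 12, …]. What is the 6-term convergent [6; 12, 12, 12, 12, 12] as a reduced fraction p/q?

Collapse the nested fraction from the inside out:
Start with 12.
12 + 1/(12/1) = 12 + 1/12 = 145/12
12 + 1/(145/12) = 12 + 12/145 = 1752/145
12 + 1/(1752/145) = 12 + 145/1752 = 21169/1752
12 + 1/(21169/1752) = 12 + 1752/21169 = 255780/21169
6 + 1/(255780/21169) = 6 + 21169/255780 = 1555849/255780

1555849/255780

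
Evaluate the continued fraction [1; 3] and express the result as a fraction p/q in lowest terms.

4/3

a_0 = 1: 1/1
a_1 = 3: 4/3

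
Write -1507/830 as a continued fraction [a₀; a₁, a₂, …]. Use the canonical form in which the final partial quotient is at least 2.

-1507 ÷ 830 → quotient -2, remainder 153
830 ÷ 153 → quotient 5, remainder 65
153 ÷ 65 → quotient 2, remainder 23
65 ÷ 23 → quotient 2, remainder 19
23 ÷ 19 → quotient 1, remainder 4
19 ÷ 4 → quotient 4, remainder 3
4 ÷ 3 → quotient 1, remainder 1
3 ÷ 1 → quotient 3, remainder 0

[-2; 5, 2, 2, 1, 4, 1, 3]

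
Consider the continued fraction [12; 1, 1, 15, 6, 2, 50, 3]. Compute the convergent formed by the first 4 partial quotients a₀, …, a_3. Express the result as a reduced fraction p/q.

388/31

Build up convergents one term at a time:
a_0 = 12: 12/1
a_1 = 1: 13/1
a_2 = 1: 25/2
a_3 = 15: 388/31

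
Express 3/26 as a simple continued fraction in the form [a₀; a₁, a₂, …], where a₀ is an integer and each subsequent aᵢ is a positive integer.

Run the Euclidean algorithm, recording each quotient:
3 = 0·26 + 3, so a_0 = 0
26 = 8·3 + 2, so a_1 = 8
3 = 1·2 + 1, so a_2 = 1
2 = 2·1 + 0, so a_3 = 2

[0; 8, 1, 2]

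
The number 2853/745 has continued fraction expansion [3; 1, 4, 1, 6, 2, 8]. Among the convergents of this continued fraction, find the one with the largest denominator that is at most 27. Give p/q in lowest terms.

List convergents until the denominator exceeds the bound:
a_0 = 3: 3/1  (≤ bound)
a_1 = 1: 4/1  (≤ bound)
a_2 = 4: 19/5  (≤ bound)
a_3 = 1: 23/6  (≤ bound)
a_4 = 6: 157/41  (> 27, stop)

23/6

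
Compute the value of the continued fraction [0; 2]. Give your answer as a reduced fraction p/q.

1/2

Starting at the tail and folding back:
Start with 2.
0 + 1/(2/1) = 0 + 1/2 = 1/2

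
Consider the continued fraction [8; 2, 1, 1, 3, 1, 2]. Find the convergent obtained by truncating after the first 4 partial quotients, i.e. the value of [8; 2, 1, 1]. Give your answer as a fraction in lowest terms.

Start with 1.
1 + 1/(1/1) = 1 + 1/1 = 2/1
2 + 1/(2/1) = 2 + 1/2 = 5/2
8 + 1/(5/2) = 8 + 2/5 = 42/5

42/5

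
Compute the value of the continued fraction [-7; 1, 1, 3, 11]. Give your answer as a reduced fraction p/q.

-508/79

Start with 11.
3 + 1/(11/1) = 3 + 1/11 = 34/11
1 + 1/(34/11) = 1 + 11/34 = 45/34
1 + 1/(45/34) = 1 + 34/45 = 79/45
-7 + 1/(79/45) = -7 + 45/79 = -508/79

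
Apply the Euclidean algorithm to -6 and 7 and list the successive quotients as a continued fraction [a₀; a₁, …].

[-1; 7]

Apply division with remainder until the remainder is 0:
-6 ÷ 7 → quotient -1, remainder 1
7 ÷ 1 → quotient 7, remainder 0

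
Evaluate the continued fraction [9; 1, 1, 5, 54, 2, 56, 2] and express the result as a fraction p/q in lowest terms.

1308957/137131

a_0 = 9: 9/1
a_1 = 1: 10/1
a_2 = 1: 19/2
a_3 = 5: 105/11
a_4 = 54: 5689/596
a_5 = 2: 11483/1203
a_6 = 56: 648737/67964
a_7 = 2: 1308957/137131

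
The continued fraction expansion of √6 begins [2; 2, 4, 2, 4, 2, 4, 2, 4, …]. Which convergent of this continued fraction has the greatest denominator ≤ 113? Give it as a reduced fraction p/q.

List convergents until the denominator exceeds the bound:
a_0 = 2: 2/1  (≤ bound)
a_1 = 2: 5/2  (≤ bound)
a_2 = 4: 22/9  (≤ bound)
a_3 = 2: 49/20  (≤ bound)
a_4 = 4: 218/89  (≤ bound)
a_5 = 2: 485/198  (> 113, stop)

218/89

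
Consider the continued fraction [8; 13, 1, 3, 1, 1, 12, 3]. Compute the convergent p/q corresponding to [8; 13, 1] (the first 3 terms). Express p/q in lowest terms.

113/14

Start with 1.
13 + 1/(1/1) = 13 + 1/1 = 14/1
8 + 1/(14/1) = 8 + 1/14 = 113/14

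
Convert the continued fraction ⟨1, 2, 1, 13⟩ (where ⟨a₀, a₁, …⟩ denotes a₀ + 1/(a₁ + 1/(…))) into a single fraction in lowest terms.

a_0 = 1: 1/1
a_1 = 2: 3/2
a_2 = 1: 4/3
a_3 = 13: 55/41

55/41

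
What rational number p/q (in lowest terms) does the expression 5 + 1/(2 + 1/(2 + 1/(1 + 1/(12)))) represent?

483/89

a_0 = 5: 5/1
a_1 = 2: 11/2
a_2 = 2: 27/5
a_3 = 1: 38/7
a_4 = 12: 483/89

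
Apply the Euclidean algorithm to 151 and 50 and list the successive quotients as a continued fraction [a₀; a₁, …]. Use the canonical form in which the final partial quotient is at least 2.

[3; 50]

⌊151/50⌋ = 3, remainder 1
⌊50/1⌋ = 50, remainder 0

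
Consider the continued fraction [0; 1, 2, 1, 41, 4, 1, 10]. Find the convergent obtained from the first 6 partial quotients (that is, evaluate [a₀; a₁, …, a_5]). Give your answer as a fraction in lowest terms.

503/672

a_0 = 0: 0/1
a_1 = 1: 1/1
a_2 = 2: 2/3
a_3 = 1: 3/4
a_4 = 41: 125/167
a_5 = 4: 503/672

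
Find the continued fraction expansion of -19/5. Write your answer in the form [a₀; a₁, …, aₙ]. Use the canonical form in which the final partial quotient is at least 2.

[-4; 5]

-19 = -4·5 + 1, so a_0 = -4
5 = 5·1 + 0, so a_1 = 5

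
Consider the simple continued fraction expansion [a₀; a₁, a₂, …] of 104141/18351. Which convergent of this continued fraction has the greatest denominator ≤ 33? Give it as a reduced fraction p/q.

17/3

a_0 = 5: 5/1  (≤ bound)
a_1 = 1: 6/1  (≤ bound)
a_2 = 2: 17/3  (≤ bound)
a_3 = 13: 227/40  (> 33, stop)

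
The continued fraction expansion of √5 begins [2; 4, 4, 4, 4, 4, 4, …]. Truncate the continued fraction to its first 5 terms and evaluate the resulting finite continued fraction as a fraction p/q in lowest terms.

a_0 = 2: 2/1
a_1 = 4: 9/4
a_2 = 4: 38/17
a_3 = 4: 161/72
a_4 = 4: 682/305

682/305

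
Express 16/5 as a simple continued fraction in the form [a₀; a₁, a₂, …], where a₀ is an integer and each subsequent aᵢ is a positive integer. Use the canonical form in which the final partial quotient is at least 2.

[3; 5]

16 ÷ 5 → quotient 3, remainder 1
5 ÷ 1 → quotient 5, remainder 0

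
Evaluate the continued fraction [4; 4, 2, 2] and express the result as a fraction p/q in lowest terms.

93/22

a_0 = 4: 4/1
a_1 = 4: 17/4
a_2 = 2: 38/9
a_3 = 2: 93/22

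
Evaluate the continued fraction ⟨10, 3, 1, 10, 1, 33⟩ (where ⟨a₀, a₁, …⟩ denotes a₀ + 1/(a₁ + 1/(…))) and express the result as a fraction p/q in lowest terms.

16347/1594

Compute successive convergents:
a_0 = 10: 10/1
a_1 = 3: 31/3
a_2 = 1: 41/4
a_3 = 10: 441/43
a_4 = 1: 482/47
a_5 = 33: 16347/1594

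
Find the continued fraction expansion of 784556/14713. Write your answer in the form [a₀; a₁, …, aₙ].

Run the Euclidean algorithm, recording each quotient:
784556 ÷ 14713 → quotient 53, remainder 4767
14713 ÷ 4767 → quotient 3, remainder 412
4767 ÷ 412 → quotient 11, remainder 235
412 ÷ 235 → quotient 1, remainder 177
235 ÷ 177 → quotient 1, remainder 58
177 ÷ 58 → quotient 3, remainder 3
58 ÷ 3 → quotient 19, remainder 1
3 ÷ 1 → quotient 3, remainder 0

[53; 3, 11, 1, 1, 3, 19, 3]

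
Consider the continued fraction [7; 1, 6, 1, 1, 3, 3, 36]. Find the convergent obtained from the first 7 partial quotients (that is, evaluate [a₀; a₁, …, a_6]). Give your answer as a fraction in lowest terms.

1369/174

Compute successive convergents:
a_0 = 7: 7/1
a_1 = 1: 8/1
a_2 = 6: 55/7
a_3 = 1: 63/8
a_4 = 1: 118/15
a_5 = 3: 417/53
a_6 = 3: 1369/174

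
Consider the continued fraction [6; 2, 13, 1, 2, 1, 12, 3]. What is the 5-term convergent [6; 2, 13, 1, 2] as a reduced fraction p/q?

Start with 2.
1 + 1/(2/1) = 1 + 1/2 = 3/2
13 + 1/(3/2) = 13 + 2/3 = 41/3
2 + 1/(41/3) = 2 + 3/41 = 85/41
6 + 1/(85/41) = 6 + 41/85 = 551/85

551/85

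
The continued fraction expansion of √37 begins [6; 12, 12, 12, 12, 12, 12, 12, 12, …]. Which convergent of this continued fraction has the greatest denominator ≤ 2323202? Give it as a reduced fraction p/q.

1555849/255780

a_0 = 6: 6/1  (≤ bound)
a_1 = 12: 73/12  (≤ bound)
a_2 = 12: 882/145  (≤ bound)
a_3 = 12: 10657/1752  (≤ bound)
a_4 = 12: 128766/21169  (≤ bound)
a_5 = 12: 1555849/255780  (≤ bound)
a_6 = 12: 18798954/3090529  (> 2323202, stop)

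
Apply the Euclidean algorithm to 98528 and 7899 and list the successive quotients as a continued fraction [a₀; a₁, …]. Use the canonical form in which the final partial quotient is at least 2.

[12; 2, 8, 1, 12, 1, 1, 15]

98528 = 12·7899 + 3740, so a_0 = 12
7899 = 2·3740 + 419, so a_1 = 2
3740 = 8·419 + 388, so a_2 = 8
419 = 1·388 + 31, so a_3 = 1
388 = 12·31 + 16, so a_4 = 12
31 = 1·16 + 15, so a_5 = 1
16 = 1·15 + 1, so a_6 = 1
15 = 15·1 + 0, so a_7 = 15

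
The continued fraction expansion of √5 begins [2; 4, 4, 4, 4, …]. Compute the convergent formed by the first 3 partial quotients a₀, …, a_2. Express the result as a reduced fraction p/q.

Start with 4.
4 + 1/(4/1) = 4 + 1/4 = 17/4
2 + 1/(17/4) = 2 + 4/17 = 38/17

38/17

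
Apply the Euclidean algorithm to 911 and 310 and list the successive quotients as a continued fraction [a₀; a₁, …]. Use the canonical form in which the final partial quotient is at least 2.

⌊911/310⌋ = 2, remainder 291
⌊310/291⌋ = 1, remainder 19
⌊291/19⌋ = 15, remainder 6
⌊19/6⌋ = 3, remainder 1
⌊6/1⌋ = 6, remainder 0

[2; 1, 15, 3, 6]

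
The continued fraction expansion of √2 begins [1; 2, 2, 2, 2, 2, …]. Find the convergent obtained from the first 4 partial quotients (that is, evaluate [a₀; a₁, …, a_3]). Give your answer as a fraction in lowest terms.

17/12

a_0 = 1: 1/1
a_1 = 2: 3/2
a_2 = 2: 7/5
a_3 = 2: 17/12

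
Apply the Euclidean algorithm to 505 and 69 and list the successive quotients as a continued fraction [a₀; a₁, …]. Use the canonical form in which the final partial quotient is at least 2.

505 = 7·69 + 22, so a_0 = 7
69 = 3·22 + 3, so a_1 = 3
22 = 7·3 + 1, so a_2 = 7
3 = 3·1 + 0, so a_3 = 3

[7; 3, 7, 3]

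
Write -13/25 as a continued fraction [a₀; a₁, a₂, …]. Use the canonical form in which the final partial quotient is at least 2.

[-1; 2, 12]

⌊-13/25⌋ = -1, remainder 12
⌊25/12⌋ = 2, remainder 1
⌊12/1⌋ = 12, remainder 0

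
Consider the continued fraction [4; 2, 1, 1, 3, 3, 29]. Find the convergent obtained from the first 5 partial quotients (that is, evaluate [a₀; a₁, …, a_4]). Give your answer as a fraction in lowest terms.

79/18

Starting at the tail and folding back:
Start with 3.
1 + 1/(3/1) = 1 + 1/3 = 4/3
1 + 1/(4/3) = 1 + 3/4 = 7/4
2 + 1/(7/4) = 2 + 4/7 = 18/7
4 + 1/(18/7) = 4 + 7/18 = 79/18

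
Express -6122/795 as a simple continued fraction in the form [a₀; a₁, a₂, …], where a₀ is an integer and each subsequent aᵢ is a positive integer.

[-8; 3, 2, 1, 15, 5]

-6122 = -8·795 + 238, so a_0 = -8
795 = 3·238 + 81, so a_1 = 3
238 = 2·81 + 76, so a_2 = 2
81 = 1·76 + 5, so a_3 = 1
76 = 15·5 + 1, so a_4 = 15
5 = 5·1 + 0, so a_5 = 5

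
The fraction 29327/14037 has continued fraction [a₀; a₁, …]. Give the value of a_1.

29327 = 2·14037 + 1253, so a_0 = 2
14037 = 11·1253 + 254, so a_1 = 11

11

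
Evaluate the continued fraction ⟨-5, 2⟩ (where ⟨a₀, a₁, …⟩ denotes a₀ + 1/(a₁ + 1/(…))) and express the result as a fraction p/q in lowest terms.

Compute successive convergents:
a_0 = -5: -5/1
a_1 = 2: -9/2

-9/2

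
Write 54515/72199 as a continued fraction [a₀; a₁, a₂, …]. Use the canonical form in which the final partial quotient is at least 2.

[0; 1, 3, 12, 11, 2, 3, 18]

54515 = 0·72199 + 54515, so a_0 = 0
72199 = 1·54515 + 17684, so a_1 = 1
54515 = 3·17684 + 1463, so a_2 = 3
17684 = 12·1463 + 128, so a_3 = 12
1463 = 11·128 + 55, so a_4 = 11
128 = 2·55 + 18, so a_5 = 2
55 = 3·18 + 1, so a_6 = 3
18 = 18·1 + 0, so a_7 = 18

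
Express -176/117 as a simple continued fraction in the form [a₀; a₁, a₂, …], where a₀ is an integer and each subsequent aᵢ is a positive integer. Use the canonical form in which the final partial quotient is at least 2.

[-2; 2, 58]

-176 = -2·117 + 58, so a_0 = -2
117 = 2·58 + 1, so a_1 = 2
58 = 58·1 + 0, so a_2 = 58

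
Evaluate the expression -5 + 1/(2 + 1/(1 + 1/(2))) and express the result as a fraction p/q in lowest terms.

Build up convergents one term at a time:
a_0 = -5: -5/1
a_1 = 2: -9/2
a_2 = 1: -14/3
a_3 = 2: -37/8

-37/8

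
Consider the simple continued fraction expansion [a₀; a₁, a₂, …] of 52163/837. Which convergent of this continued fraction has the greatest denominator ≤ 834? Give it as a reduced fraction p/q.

1745/28

a_0 = 62: 62/1  (≤ bound)
a_1 = 3: 187/3  (≤ bound)
a_2 = 8: 1558/25  (≤ bound)
a_3 = 1: 1745/28  (≤ bound)
a_4 = 29: 52163/837  (> 834, stop)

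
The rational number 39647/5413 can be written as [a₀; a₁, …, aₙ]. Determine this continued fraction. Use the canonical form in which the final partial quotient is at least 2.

Run the Euclidean algorithm, recording each quotient:
39647 ÷ 5413 → quotient 7, remainder 1756
5413 ÷ 1756 → quotient 3, remainder 145
1756 ÷ 145 → quotient 12, remainder 16
145 ÷ 16 → quotient 9, remainder 1
16 ÷ 1 → quotient 16, remainder 0

[7; 3, 12, 9, 16]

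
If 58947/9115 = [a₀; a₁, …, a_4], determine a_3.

12

58947 = 6·9115 + 4257, so a_0 = 6
9115 = 2·4257 + 601, so a_1 = 2
4257 = 7·601 + 50, so a_2 = 7
601 = 12·50 + 1, so a_3 = 12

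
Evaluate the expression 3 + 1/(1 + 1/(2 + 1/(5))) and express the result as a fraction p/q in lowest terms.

a_0 = 3: 3/1
a_1 = 1: 4/1
a_2 = 2: 11/3
a_3 = 5: 59/16

59/16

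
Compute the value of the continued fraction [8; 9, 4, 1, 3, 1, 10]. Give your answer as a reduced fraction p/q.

19339/2385

a_0 = 8: 8/1
a_1 = 9: 73/9
a_2 = 4: 300/37
a_3 = 1: 373/46
a_4 = 3: 1419/175
a_5 = 1: 1792/221
a_6 = 10: 19339/2385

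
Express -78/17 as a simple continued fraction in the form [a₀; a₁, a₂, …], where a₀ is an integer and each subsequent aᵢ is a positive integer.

-78 = -5·17 + 7, so a_0 = -5
17 = 2·7 + 3, so a_1 = 2
7 = 2·3 + 1, so a_2 = 2
3 = 3·1 + 0, so a_3 = 3

[-5; 2, 2, 3]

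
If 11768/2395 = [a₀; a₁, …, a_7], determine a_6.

14

Apply division with remainder until the remainder is 0:
⌊11768/2395⌋ = 4, remainder 2188
⌊2395/2188⌋ = 1, remainder 207
⌊2188/207⌋ = 10, remainder 118
⌊207/118⌋ = 1, remainder 89
⌊118/89⌋ = 1, remainder 29
⌊89/29⌋ = 3, remainder 2
⌊29/2⌋ = 14, remainder 1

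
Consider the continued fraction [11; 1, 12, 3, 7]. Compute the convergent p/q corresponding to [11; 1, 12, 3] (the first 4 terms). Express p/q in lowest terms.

477/40

Compute successive convergents:
a_0 = 11: 11/1
a_1 = 1: 12/1
a_2 = 12: 155/13
a_3 = 3: 477/40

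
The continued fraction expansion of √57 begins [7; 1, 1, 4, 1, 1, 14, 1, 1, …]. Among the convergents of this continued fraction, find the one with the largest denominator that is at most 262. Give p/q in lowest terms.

151/20

a_0 = 7: 7/1  (≤ bound)
a_1 = 1: 8/1  (≤ bound)
a_2 = 1: 15/2  (≤ bound)
a_3 = 4: 68/9  (≤ bound)
a_4 = 1: 83/11  (≤ bound)
a_5 = 1: 151/20  (≤ bound)
a_6 = 14: 2197/291  (> 262, stop)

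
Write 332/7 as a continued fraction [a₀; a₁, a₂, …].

Apply division with remainder until the remainder is 0:
332 = 47·7 + 3, so a_0 = 47
7 = 2·3 + 1, so a_1 = 2
3 = 3·1 + 0, so a_2 = 3

[47; 2, 3]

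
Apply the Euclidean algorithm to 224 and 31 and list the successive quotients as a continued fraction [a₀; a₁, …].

224 = 7·31 + 7, so a_0 = 7
31 = 4·7 + 3, so a_1 = 4
7 = 2·3 + 1, so a_2 = 2
3 = 3·1 + 0, so a_3 = 3

[7; 4, 2, 3]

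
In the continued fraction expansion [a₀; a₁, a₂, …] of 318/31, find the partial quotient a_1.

3

Run the Euclidean algorithm, recording each quotient:
⌊318/31⌋ = 10, remainder 8
⌊31/8⌋ = 3, remainder 7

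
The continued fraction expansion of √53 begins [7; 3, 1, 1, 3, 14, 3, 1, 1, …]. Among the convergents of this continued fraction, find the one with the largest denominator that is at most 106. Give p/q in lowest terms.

182/25

List convergents until the denominator exceeds the bound:
a_0 = 7: 7/1  (≤ bound)
a_1 = 3: 22/3  (≤ bound)
a_2 = 1: 29/4  (≤ bound)
a_3 = 1: 51/7  (≤ bound)
a_4 = 3: 182/25  (≤ bound)
a_5 = 14: 2599/357  (> 106, stop)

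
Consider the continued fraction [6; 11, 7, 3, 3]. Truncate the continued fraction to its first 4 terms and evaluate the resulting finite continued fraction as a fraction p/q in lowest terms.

Compute successive convergents:
a_0 = 6: 6/1
a_1 = 11: 67/11
a_2 = 7: 475/78
a_3 = 3: 1492/245

1492/245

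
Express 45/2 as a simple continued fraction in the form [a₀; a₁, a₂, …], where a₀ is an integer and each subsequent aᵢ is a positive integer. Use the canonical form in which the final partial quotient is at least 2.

[22; 2]

45 ÷ 2 → quotient 22, remainder 1
2 ÷ 1 → quotient 2, remainder 0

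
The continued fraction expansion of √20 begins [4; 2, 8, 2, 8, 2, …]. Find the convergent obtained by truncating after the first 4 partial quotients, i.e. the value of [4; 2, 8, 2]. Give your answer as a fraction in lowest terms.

161/36

Start with 2.
8 + 1/(2/1) = 8 + 1/2 = 17/2
2 + 1/(17/2) = 2 + 2/17 = 36/17
4 + 1/(36/17) = 4 + 17/36 = 161/36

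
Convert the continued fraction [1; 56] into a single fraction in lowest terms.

57/56

a_0 = 1: 1/1
a_1 = 56: 57/56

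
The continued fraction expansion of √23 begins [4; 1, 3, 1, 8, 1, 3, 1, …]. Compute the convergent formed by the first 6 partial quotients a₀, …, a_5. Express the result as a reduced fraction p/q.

Start with 1.
8 + 1/(1/1) = 8 + 1/1 = 9/1
1 + 1/(9/1) = 1 + 1/9 = 10/9
3 + 1/(10/9) = 3 + 9/10 = 39/10
1 + 1/(39/10) = 1 + 10/39 = 49/39
4 + 1/(49/39) = 4 + 39/49 = 235/49

235/49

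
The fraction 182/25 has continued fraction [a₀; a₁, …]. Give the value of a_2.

⌊182/25⌋ = 7, remainder 7
⌊25/7⌋ = 3, remainder 4
⌊7/4⌋ = 1, remainder 3

1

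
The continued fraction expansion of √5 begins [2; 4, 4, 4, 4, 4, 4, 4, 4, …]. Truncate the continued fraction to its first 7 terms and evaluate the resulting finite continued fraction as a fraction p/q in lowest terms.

12238/5473

Collapse the nested fraction from the inside out:
Start with 4.
4 + 1/(4/1) = 4 + 1/4 = 17/4
4 + 1/(17/4) = 4 + 4/17 = 72/17
4 + 1/(72/17) = 4 + 17/72 = 305/72
4 + 1/(305/72) = 4 + 72/305 = 1292/305
4 + 1/(1292/305) = 4 + 305/1292 = 5473/1292
2 + 1/(5473/1292) = 2 + 1292/5473 = 12238/5473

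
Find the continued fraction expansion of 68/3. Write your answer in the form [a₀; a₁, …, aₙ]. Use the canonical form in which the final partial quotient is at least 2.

[22; 1, 2]

68 ÷ 3 → quotient 22, remainder 2
3 ÷ 2 → quotient 1, remainder 1
2 ÷ 1 → quotient 2, remainder 0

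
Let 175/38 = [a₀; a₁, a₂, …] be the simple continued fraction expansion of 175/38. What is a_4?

1

Repeatedly divide and take the remainder:
⌊175/38⌋ = 4, remainder 23
⌊38/23⌋ = 1, remainder 15
⌊23/15⌋ = 1, remainder 8
⌊15/8⌋ = 1, remainder 7
⌊8/7⌋ = 1, remainder 1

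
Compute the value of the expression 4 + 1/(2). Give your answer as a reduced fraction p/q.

9/2

a_0 = 4: 4/1
a_1 = 2: 9/2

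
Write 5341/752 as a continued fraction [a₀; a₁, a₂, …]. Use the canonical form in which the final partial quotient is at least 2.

Apply division with remainder until the remainder is 0:
5341 ÷ 752 → quotient 7, remainder 77
752 ÷ 77 → quotient 9, remainder 59
77 ÷ 59 → quotient 1, remainder 18
59 ÷ 18 → quotient 3, remainder 5
18 ÷ 5 → quotient 3, remainder 3
5 ÷ 3 → quotient 1, remainder 2
3 ÷ 2 → quotient 1, remainder 1
2 ÷ 1 → quotient 2, remainder 0

[7; 9, 1, 3, 3, 1, 1, 2]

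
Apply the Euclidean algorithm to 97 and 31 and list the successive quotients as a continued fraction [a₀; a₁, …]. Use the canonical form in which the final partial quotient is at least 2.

[3; 7, 1, 3]

97 = 3·31 + 4, so a_0 = 3
31 = 7·4 + 3, so a_1 = 7
4 = 1·3 + 1, so a_2 = 1
3 = 3·1 + 0, so a_3 = 3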